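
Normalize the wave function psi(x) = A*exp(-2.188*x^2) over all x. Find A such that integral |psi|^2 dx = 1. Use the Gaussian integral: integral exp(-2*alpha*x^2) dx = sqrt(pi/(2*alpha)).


integral |psi|^2 dx = A^2 * sqrt(pi/(2*alpha)) = 1
A^2 = sqrt(2*alpha/pi)
= sqrt(2 * 2.188 / pi)
= 1.180222
A = sqrt(1.180222)
= 1.0864

1.0864


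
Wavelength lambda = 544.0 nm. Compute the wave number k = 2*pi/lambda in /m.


k = 2 * pi / lambda
= 6.2832 / (544.0e-9)
= 6.2832 / 5.4400e-07
= 1.1550e+07 /m

1.1550e+07


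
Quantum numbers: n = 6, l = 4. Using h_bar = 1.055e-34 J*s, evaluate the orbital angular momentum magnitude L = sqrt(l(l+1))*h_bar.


L = sqrt(l*(l+1)) * h_bar
= sqrt(4 * 5) * 1.055e-34
= sqrt(20) * 1.055e-34
= 4.4721 * 1.055e-34
= 4.7181e-34 J*s

4.7181e-34


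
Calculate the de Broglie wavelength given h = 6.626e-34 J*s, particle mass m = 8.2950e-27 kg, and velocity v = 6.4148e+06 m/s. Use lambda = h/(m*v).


lambda = h / (m * v)
= 6.626e-34 / (8.2950e-27 * 6.4148e+06)
= 6.626e-34 / 5.3211e-20
= 1.2452e-14 m

1.2452e-14


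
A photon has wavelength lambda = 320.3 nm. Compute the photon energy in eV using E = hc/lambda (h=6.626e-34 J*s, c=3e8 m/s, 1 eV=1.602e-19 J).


E = hc / lambda
= (6.626e-34)(3e8) / (320.3e-9)
= 1.9878e-25 / 3.2030e-07
= 6.2061e-19 J
Converting to eV: 6.2061e-19 / 1.602e-19
= 3.8739 eV

3.8739


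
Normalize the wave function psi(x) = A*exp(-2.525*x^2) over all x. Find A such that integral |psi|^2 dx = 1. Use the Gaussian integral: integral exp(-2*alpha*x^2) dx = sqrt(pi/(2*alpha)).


integral |psi|^2 dx = A^2 * sqrt(pi/(2*alpha)) = 1
A^2 = sqrt(2*alpha/pi)
= sqrt(2 * 2.525 / pi)
= 1.267858
A = sqrt(1.267858)
= 1.126

1.126


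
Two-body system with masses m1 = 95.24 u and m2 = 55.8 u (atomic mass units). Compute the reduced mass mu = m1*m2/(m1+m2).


mu = m1 * m2 / (m1 + m2)
= 95.24 * 55.8 / (95.24 + 55.8)
= 5314.392 / 151.04
= 35.1853 u

35.1853


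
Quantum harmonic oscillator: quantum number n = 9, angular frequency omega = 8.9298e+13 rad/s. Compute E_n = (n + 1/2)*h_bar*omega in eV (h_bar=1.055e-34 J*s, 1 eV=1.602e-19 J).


E = (n + 1/2) * h_bar * omega
= (9 + 0.5) * 1.055e-34 * 8.9298e+13
= 9.5 * 9.4209e-21
= 8.9499e-20 J
= 0.5587 eV

0.5587


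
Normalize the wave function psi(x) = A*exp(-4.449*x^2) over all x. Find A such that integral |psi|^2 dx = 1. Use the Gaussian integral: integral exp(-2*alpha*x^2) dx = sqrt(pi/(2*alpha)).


integral |psi|^2 dx = A^2 * sqrt(pi/(2*alpha)) = 1
A^2 = sqrt(2*alpha/pi)
= sqrt(2 * 4.449 / pi)
= 1.68295
A = sqrt(1.68295)
= 1.2973

1.2973


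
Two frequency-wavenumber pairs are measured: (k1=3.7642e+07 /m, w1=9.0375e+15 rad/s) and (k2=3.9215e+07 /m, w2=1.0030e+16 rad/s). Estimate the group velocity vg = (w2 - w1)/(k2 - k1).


vg = (w2 - w1) / (k2 - k1)
= (1.0030e+16 - 9.0375e+15) / (3.9215e+07 - 3.7642e+07)
= 9.9250e+14 / 1.5730e+06
= 6.3096e+08 m/s

6.3096e+08


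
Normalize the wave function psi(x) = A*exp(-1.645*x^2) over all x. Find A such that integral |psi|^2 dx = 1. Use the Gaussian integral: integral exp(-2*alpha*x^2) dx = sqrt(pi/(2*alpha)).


integral |psi|^2 dx = A^2 * sqrt(pi/(2*alpha)) = 1
A^2 = sqrt(2*alpha/pi)
= sqrt(2 * 1.645 / pi)
= 1.023347
A = sqrt(1.023347)
= 1.0116

1.0116


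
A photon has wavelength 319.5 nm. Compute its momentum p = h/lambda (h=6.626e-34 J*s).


p = h / lambda
= 6.626e-34 / (319.5e-9)
= 6.626e-34 / 3.1950e-07
= 2.0739e-27 kg*m/s

2.0739e-27


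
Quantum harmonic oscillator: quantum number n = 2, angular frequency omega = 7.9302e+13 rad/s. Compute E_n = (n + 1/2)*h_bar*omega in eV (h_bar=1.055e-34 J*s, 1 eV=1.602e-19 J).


E = (n + 1/2) * h_bar * omega
= (2 + 0.5) * 1.055e-34 * 7.9302e+13
= 2.5 * 8.3664e-21
= 2.0916e-20 J
= 0.1306 eV

0.1306


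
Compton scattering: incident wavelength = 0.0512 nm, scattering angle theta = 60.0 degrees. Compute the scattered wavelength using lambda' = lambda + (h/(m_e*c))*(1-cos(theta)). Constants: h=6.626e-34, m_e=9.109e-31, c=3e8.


Compton wavelength: h/(m_e*c) = 2.4247e-12 m
d_lambda = 2.4247e-12 * (1 - cos(60.0 deg))
= 2.4247e-12 * 0.5
= 1.2124e-12 m = 0.001212 nm
lambda' = 0.0512 + 0.001212
= 0.052412 nm

0.052412


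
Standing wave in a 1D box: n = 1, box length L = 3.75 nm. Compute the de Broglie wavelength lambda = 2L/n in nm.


lambda = 2L / n
= 2 * 3.75 / 1
= 7.5 / 1
= 7.5 nm

7.5


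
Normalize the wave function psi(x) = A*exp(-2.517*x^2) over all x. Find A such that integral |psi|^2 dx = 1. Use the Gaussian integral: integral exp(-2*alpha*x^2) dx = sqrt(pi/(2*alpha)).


integral |psi|^2 dx = A^2 * sqrt(pi/(2*alpha)) = 1
A^2 = sqrt(2*alpha/pi)
= sqrt(2 * 2.517 / pi)
= 1.265848
A = sqrt(1.265848)
= 1.1251

1.1251


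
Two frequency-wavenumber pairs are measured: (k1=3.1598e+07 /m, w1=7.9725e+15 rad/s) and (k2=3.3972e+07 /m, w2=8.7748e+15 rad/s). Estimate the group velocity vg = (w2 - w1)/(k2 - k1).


vg = (w2 - w1) / (k2 - k1)
= (8.7748e+15 - 7.9725e+15) / (3.3972e+07 - 3.1598e+07)
= 8.0230e+14 / 2.3740e+06
= 3.3795e+08 m/s

3.3795e+08


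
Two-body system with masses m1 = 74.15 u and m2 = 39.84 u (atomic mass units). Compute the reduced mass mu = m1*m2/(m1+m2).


mu = m1 * m2 / (m1 + m2)
= 74.15 * 39.84 / (74.15 + 39.84)
= 2954.136 / 113.99
= 25.9157 u

25.9157


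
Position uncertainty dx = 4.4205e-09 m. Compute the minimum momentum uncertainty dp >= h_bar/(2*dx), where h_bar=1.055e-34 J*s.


dp = h_bar / (2 * dx)
= 1.055e-34 / (2 * 4.4205e-09)
= 1.055e-34 / 8.8410e-09
= 1.1933e-26 kg*m/s

1.1933e-26


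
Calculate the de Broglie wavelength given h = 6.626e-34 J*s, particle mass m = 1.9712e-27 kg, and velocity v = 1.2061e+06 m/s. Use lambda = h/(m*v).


lambda = h / (m * v)
= 6.626e-34 / (1.9712e-27 * 1.2061e+06)
= 6.626e-34 / 2.3775e-21
= 2.7870e-13 m

2.7870e-13


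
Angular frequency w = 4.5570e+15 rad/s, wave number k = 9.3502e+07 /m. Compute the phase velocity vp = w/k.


vp = w / k
= 4.5570e+15 / 9.3502e+07
= 4.8737e+07 m/s

4.8737e+07


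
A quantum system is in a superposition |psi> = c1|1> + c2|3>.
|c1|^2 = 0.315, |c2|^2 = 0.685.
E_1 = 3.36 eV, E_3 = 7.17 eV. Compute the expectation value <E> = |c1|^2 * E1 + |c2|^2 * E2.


<E> = |c1|^2 * E1 + |c2|^2 * E2
= 0.315 * 3.36 + 0.685 * 7.17
= 1.0584 + 4.9115
= 5.9699 eV

5.9699


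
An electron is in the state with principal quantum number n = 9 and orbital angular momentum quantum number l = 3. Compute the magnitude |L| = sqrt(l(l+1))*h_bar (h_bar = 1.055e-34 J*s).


L = sqrt(l*(l+1)) * h_bar
= sqrt(3 * 4) * 1.055e-34
= sqrt(12) * 1.055e-34
= 3.4641 * 1.055e-34
= 3.6546e-34 J*s

3.6546e-34


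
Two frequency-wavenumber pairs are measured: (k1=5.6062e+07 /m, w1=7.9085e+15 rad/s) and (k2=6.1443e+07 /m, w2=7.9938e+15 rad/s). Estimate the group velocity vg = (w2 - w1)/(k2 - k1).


vg = (w2 - w1) / (k2 - k1)
= (7.9938e+15 - 7.9085e+15) / (6.1443e+07 - 5.6062e+07)
= 8.5300e+13 / 5.3810e+06
= 1.5852e+07 m/s

1.5852e+07


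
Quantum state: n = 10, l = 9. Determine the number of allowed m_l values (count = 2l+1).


m_l ranges from -l to +l in integer steps
So m_l goes from -9 to +9
Count = 2l + 1 = 2*9 + 1
= 19

19


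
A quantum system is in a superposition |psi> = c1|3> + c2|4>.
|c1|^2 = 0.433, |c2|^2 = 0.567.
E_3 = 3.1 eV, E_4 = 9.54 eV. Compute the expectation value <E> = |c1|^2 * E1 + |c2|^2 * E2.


<E> = |c1|^2 * E1 + |c2|^2 * E2
= 0.433 * 3.1 + 0.567 * 9.54
= 1.3423 + 5.4092
= 6.7515 eV

6.7515


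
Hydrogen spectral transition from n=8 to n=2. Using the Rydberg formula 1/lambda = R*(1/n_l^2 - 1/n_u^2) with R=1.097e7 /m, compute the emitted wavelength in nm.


1/lambda = R * (1/n_l^2 - 1/n_u^2)
= 1.097e7 * (1/2^2 - 1/8^2)
= 1.097e7 * (0.25 - 0.015625)
= 1.097e7 * 0.234375
= 2.5711e+06 /m
lambda = 1 / 2.5711e+06 = 388.9395 nm

388.9395


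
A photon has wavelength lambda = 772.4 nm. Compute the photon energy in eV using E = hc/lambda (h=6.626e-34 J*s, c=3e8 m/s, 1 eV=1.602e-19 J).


E = hc / lambda
= (6.626e-34)(3e8) / (772.4e-9)
= 1.9878e-25 / 7.7240e-07
= 2.5735e-19 J
Converting to eV: 2.5735e-19 / 1.602e-19
= 1.6065 eV

1.6065


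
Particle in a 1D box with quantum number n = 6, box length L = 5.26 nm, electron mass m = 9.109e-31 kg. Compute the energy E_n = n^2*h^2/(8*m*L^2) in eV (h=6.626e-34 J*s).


E = n^2 * h^2 / (8 * m * L^2)
= 6^2 * (6.626e-34)^2 / (8 * 9.109e-31 * (5.26e-9)^2)
= 36 * 4.3904e-67 / (8 * 9.109e-31 * 2.7668e-17)
= 7.8392e-20 J
= 0.4893 eV

0.4893


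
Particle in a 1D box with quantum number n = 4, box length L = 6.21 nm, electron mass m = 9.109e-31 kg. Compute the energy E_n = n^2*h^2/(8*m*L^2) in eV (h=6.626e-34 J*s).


E = n^2 * h^2 / (8 * m * L^2)
= 4^2 * (6.626e-34)^2 / (8 * 9.109e-31 * (6.21e-9)^2)
= 16 * 4.3904e-67 / (8 * 9.109e-31 * 3.8564e-17)
= 2.4996e-20 J
= 0.156 eV

0.156


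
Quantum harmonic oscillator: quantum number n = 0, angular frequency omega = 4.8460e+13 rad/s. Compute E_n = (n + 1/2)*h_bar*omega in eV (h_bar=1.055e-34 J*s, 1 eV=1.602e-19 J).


E = (n + 1/2) * h_bar * omega
= (0 + 0.5) * 1.055e-34 * 4.8460e+13
= 0.5 * 5.1125e-21
= 2.5563e-21 J
= 0.016 eV

0.016


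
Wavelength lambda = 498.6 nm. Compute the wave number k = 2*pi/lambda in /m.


k = 2 * pi / lambda
= 6.2832 / (498.6e-9)
= 6.2832 / 4.9860e-07
= 1.2602e+07 /m

1.2602e+07


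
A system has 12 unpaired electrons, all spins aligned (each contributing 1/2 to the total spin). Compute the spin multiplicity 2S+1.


Total spin S = N * (1/2) = 12 * 0.5 = 6.0
Spin multiplicity = 2S + 1
= 2 * 6.0 + 1
= 13

13


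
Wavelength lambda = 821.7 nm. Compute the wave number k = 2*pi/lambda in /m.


k = 2 * pi / lambda
= 6.2832 / (821.7e-9)
= 6.2832 / 8.2170e-07
= 7.6466e+06 /m

7.6466e+06


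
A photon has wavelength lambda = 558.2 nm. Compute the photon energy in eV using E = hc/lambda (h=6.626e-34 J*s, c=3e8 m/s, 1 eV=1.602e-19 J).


E = hc / lambda
= (6.626e-34)(3e8) / (558.2e-9)
= 1.9878e-25 / 5.5820e-07
= 3.5611e-19 J
Converting to eV: 3.5611e-19 / 1.602e-19
= 2.2229 eV

2.2229


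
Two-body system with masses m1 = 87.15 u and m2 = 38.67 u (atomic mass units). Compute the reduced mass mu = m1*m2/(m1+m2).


mu = m1 * m2 / (m1 + m2)
= 87.15 * 38.67 / (87.15 + 38.67)
= 3370.0905 / 125.82
= 26.785 u

26.785


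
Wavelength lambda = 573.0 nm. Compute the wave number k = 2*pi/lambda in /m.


k = 2 * pi / lambda
= 6.2832 / (573.0e-9)
= 6.2832 / 5.7300e-07
= 1.0965e+07 /m

1.0965e+07


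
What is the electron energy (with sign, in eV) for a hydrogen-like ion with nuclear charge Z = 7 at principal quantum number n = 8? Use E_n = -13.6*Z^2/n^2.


E_n = -13.6 * Z^2 / n^2
= -13.6 * 7^2 / 8^2
= -13.6 * 49 / 64
= -10.4125 eV

-10.4125


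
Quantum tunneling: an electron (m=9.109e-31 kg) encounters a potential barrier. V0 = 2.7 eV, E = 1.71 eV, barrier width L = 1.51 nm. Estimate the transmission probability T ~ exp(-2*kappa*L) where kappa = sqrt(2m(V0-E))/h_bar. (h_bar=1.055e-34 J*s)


V0 - E = 0.99 eV = 1.5860e-19 J
kappa = sqrt(2 * m * (V0-E)) / h_bar
= sqrt(2 * 9.109e-31 * 1.5860e-19) / 1.055e-34
= 5.0950e+09 /m
2*kappa*L = 2 * 5.0950e+09 * 1.51e-9
= 15.387
T = exp(-15.387) = 2.077375e-07

2.077375e-07


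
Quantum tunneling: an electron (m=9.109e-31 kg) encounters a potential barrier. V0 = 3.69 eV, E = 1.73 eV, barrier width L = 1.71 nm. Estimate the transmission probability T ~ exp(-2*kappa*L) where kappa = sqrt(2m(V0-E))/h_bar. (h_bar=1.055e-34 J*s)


V0 - E = 1.96 eV = 3.1399e-19 J
kappa = sqrt(2 * m * (V0-E)) / h_bar
= sqrt(2 * 9.109e-31 * 3.1399e-19) / 1.055e-34
= 7.1690e+09 /m
2*kappa*L = 2 * 7.1690e+09 * 1.71e-9
= 24.5179
T = exp(-24.5179) = 2.249111e-11

2.249111e-11


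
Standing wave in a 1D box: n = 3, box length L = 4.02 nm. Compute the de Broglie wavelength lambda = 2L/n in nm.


lambda = 2L / n
= 2 * 4.02 / 3
= 8.04 / 3
= 2.68 nm

2.68


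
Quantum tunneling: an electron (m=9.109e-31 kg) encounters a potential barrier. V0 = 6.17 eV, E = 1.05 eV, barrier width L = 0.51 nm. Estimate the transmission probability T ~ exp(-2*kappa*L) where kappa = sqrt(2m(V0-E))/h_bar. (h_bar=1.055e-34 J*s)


V0 - E = 5.12 eV = 8.2022e-19 J
kappa = sqrt(2 * m * (V0-E)) / h_bar
= sqrt(2 * 9.109e-31 * 8.2022e-19) / 1.055e-34
= 1.1587e+10 /m
2*kappa*L = 2 * 1.1587e+10 * 0.51e-9
= 11.8186
T = exp(-11.8186) = 7.366611e-06

7.366611e-06


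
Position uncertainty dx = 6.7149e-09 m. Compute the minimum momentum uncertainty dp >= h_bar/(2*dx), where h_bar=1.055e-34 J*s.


dp = h_bar / (2 * dx)
= 1.055e-34 / (2 * 6.7149e-09)
= 1.055e-34 / 1.3430e-08
= 7.8557e-27 kg*m/s

7.8557e-27


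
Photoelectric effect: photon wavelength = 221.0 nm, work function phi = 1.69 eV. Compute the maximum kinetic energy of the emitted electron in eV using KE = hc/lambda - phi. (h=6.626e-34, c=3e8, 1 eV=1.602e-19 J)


E_photon = hc / lambda
= (6.626e-34)(3e8) / (221.0e-9)
= 8.9946e-19 J
= 5.6146 eV
KE = E_photon - phi
= 5.6146 - 1.69
= 3.9246 eV

3.9246


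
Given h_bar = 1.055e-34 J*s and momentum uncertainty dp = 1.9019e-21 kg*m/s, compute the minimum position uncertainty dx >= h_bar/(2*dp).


dx = h_bar / (2 * dp)
= 1.055e-34 / (2 * 1.9019e-21)
= 1.055e-34 / 3.8038e-21
= 2.7735e-14 m

2.7735e-14


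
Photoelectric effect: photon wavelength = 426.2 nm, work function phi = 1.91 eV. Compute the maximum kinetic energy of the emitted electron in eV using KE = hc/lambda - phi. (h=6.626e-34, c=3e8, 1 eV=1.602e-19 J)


E_photon = hc / lambda
= (6.626e-34)(3e8) / (426.2e-9)
= 4.6640e-19 J
= 2.9114 eV
KE = E_photon - phi
= 2.9114 - 1.91
= 1.0014 eV

1.0014


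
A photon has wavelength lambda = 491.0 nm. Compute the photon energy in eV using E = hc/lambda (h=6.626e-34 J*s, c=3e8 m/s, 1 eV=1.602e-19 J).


E = hc / lambda
= (6.626e-34)(3e8) / (491.0e-9)
= 1.9878e-25 / 4.9100e-07
= 4.0485e-19 J
Converting to eV: 4.0485e-19 / 1.602e-19
= 2.5271 eV

2.5271


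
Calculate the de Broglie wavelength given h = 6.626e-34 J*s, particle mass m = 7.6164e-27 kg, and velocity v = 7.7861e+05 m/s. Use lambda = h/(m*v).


lambda = h / (m * v)
= 6.626e-34 / (7.6164e-27 * 7.7861e+05)
= 6.626e-34 / 5.9302e-21
= 1.1173e-13 m

1.1173e-13


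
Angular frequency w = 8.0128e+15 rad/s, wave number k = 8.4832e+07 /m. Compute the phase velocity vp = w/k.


vp = w / k
= 8.0128e+15 / 8.4832e+07
= 9.4455e+07 m/s

9.4455e+07


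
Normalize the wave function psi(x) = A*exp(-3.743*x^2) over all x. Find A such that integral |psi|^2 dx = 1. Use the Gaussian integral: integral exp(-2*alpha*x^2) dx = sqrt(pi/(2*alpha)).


integral |psi|^2 dx = A^2 * sqrt(pi/(2*alpha)) = 1
A^2 = sqrt(2*alpha/pi)
= sqrt(2 * 3.743 / pi)
= 1.543654
A = sqrt(1.543654)
= 1.2424

1.2424


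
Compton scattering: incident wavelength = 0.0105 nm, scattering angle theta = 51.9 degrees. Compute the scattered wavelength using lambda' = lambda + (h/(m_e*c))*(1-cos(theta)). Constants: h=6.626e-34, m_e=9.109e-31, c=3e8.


Compton wavelength: h/(m_e*c) = 2.4247e-12 m
d_lambda = 2.4247e-12 * (1 - cos(51.9 deg))
= 2.4247e-12 * 0.382964
= 9.2858e-13 m = 0.000929 nm
lambda' = 0.0105 + 0.000929
= 0.011429 nm

0.011429


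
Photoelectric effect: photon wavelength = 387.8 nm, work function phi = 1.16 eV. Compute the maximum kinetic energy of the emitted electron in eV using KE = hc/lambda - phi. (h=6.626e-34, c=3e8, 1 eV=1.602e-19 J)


E_photon = hc / lambda
= (6.626e-34)(3e8) / (387.8e-9)
= 5.1258e-19 J
= 3.1996 eV
KE = E_photon - phi
= 3.1996 - 1.16
= 2.0396 eV

2.0396


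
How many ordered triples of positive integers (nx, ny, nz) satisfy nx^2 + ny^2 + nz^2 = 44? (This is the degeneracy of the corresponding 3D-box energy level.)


Enumerate all (nx, ny, nz) with nx^2 + ny^2 + nz^2 = 44:
(2,2,6)
(2,6,2)
(6,2,2)
Total degeneracy = 3

3


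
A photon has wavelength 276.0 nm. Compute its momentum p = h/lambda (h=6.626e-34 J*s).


p = h / lambda
= 6.626e-34 / (276.0e-9)
= 6.626e-34 / 2.7600e-07
= 2.4007e-27 kg*m/s

2.4007e-27


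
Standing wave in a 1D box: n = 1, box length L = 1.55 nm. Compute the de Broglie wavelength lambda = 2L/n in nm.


lambda = 2L / n
= 2 * 1.55 / 1
= 3.1 / 1
= 3.1 nm

3.1


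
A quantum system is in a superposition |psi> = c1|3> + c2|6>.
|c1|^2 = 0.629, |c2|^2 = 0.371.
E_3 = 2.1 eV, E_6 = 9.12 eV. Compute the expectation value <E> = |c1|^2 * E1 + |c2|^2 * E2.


<E> = |c1|^2 * E1 + |c2|^2 * E2
= 0.629 * 2.1 + 0.371 * 9.12
= 1.3209 + 3.3835
= 4.7044 eV

4.7044


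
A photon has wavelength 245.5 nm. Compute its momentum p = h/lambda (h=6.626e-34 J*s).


p = h / lambda
= 6.626e-34 / (245.5e-9)
= 6.626e-34 / 2.4550e-07
= 2.6990e-27 kg*m/s

2.6990e-27


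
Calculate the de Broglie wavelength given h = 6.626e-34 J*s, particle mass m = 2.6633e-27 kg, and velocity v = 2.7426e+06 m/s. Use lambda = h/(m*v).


lambda = h / (m * v)
= 6.626e-34 / (2.6633e-27 * 2.7426e+06)
= 6.626e-34 / 7.3044e-21
= 9.0713e-14 m

9.0713e-14


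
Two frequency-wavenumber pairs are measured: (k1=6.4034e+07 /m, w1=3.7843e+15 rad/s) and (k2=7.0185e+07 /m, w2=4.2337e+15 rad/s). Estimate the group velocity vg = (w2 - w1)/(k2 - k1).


vg = (w2 - w1) / (k2 - k1)
= (4.2337e+15 - 3.7843e+15) / (7.0185e+07 - 6.4034e+07)
= 4.4940e+14 / 6.1510e+06
= 7.3061e+07 m/s

7.3061e+07


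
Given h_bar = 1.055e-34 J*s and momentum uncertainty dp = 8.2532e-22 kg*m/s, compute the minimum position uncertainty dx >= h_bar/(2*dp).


dx = h_bar / (2 * dp)
= 1.055e-34 / (2 * 8.2532e-22)
= 1.055e-34 / 1.6506e-21
= 6.3915e-14 m

6.3915e-14


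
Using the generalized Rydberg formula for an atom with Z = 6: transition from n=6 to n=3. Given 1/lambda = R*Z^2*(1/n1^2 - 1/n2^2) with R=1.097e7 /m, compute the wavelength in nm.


1/lambda = R * Z^2 * (1/n1^2 - 1/n2^2)
= 1.097e7 * 6^2 * (1/3^2 - 1/6^2)
= 1.097e7 * 36 * (0.111111 - 0.027778)
= 3.2910e+07 /m
lambda = 1 / 3.2910e+07
= 30.3859 nm

30.3859


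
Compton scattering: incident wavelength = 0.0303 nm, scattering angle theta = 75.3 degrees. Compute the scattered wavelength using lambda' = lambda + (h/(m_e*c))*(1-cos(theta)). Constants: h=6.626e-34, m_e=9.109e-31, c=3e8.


Compton wavelength: h/(m_e*c) = 2.4247e-12 m
d_lambda = 2.4247e-12 * (1 - cos(75.3 deg))
= 2.4247e-12 * 0.746242
= 1.8094e-12 m = 0.001809 nm
lambda' = 0.0303 + 0.001809
= 0.032109 nm

0.032109


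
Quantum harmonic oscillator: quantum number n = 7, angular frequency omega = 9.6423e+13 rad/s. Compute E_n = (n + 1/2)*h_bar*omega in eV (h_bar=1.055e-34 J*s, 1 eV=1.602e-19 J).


E = (n + 1/2) * h_bar * omega
= (7 + 0.5) * 1.055e-34 * 9.6423e+13
= 7.5 * 1.0173e-20
= 7.6295e-20 J
= 0.4762 eV

0.4762


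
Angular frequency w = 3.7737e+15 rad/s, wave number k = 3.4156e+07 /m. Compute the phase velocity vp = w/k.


vp = w / k
= 3.7737e+15 / 3.4156e+07
= 1.1048e+08 m/s

1.1048e+08


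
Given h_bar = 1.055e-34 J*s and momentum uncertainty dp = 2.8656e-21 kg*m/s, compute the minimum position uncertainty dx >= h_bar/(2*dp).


dx = h_bar / (2 * dp)
= 1.055e-34 / (2 * 2.8656e-21)
= 1.055e-34 / 5.7312e-21
= 1.8408e-14 m

1.8408e-14


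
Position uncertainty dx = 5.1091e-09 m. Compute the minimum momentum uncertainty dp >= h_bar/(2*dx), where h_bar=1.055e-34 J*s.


dp = h_bar / (2 * dx)
= 1.055e-34 / (2 * 5.1091e-09)
= 1.055e-34 / 1.0218e-08
= 1.0325e-26 kg*m/s

1.0325e-26


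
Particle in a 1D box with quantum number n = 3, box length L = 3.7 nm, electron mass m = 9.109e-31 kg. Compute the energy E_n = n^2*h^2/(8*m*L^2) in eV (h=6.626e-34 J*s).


E = n^2 * h^2 / (8 * m * L^2)
= 3^2 * (6.626e-34)^2 / (8 * 9.109e-31 * (3.7e-9)^2)
= 9 * 4.3904e-67 / (8 * 9.109e-31 * 1.3690e-17)
= 3.9608e-20 J
= 0.2472 eV

0.2472


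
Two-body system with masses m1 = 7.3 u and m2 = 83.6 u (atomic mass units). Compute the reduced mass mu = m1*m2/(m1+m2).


mu = m1 * m2 / (m1 + m2)
= 7.3 * 83.6 / (7.3 + 83.6)
= 610.28 / 90.9
= 6.7138 u

6.7138


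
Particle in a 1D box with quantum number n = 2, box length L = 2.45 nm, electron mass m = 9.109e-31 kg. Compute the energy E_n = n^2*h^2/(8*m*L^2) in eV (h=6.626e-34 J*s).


E = n^2 * h^2 / (8 * m * L^2)
= 2^2 * (6.626e-34)^2 / (8 * 9.109e-31 * (2.45e-9)^2)
= 4 * 4.3904e-67 / (8 * 9.109e-31 * 6.0025e-18)
= 4.0149e-20 J
= 0.2506 eV

0.2506


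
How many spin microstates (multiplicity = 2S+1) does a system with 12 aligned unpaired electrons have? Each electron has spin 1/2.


Total spin S = N * (1/2) = 12 * 0.5 = 6.0
Spin multiplicity = 2S + 1
= 2 * 6.0 + 1
= 13

13


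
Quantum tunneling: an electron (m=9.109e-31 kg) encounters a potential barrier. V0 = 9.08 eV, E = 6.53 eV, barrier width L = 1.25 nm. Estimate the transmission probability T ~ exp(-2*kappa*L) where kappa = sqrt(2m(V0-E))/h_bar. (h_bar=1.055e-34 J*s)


V0 - E = 2.55 eV = 4.0851e-19 J
kappa = sqrt(2 * m * (V0-E)) / h_bar
= sqrt(2 * 9.109e-31 * 4.0851e-19) / 1.055e-34
= 8.1771e+09 /m
2*kappa*L = 2 * 8.1771e+09 * 1.25e-9
= 20.4427
T = exp(-20.4427) = 1.323817e-09

1.323817e-09


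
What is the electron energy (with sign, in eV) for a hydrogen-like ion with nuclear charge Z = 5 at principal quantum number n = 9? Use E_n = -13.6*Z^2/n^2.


E_n = -13.6 * Z^2 / n^2
= -13.6 * 5^2 / 9^2
= -13.6 * 25 / 81
= -4.1975 eV

-4.1975


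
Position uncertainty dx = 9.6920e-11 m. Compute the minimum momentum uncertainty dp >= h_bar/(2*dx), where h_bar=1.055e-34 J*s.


dp = h_bar / (2 * dx)
= 1.055e-34 / (2 * 9.6920e-11)
= 1.055e-34 / 1.9384e-10
= 5.4426e-25 kg*m/s

5.4426e-25


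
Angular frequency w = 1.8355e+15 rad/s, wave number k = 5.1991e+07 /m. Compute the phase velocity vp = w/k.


vp = w / k
= 1.8355e+15 / 5.1991e+07
= 3.5304e+07 m/s

3.5304e+07


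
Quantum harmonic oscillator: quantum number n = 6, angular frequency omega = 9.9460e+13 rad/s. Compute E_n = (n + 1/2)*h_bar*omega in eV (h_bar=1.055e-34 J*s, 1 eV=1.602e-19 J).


E = (n + 1/2) * h_bar * omega
= (6 + 0.5) * 1.055e-34 * 9.9460e+13
= 6.5 * 1.0493e-20
= 6.8205e-20 J
= 0.4257 eV

0.4257


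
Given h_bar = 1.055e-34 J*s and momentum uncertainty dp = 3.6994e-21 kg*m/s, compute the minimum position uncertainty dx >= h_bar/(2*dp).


dx = h_bar / (2 * dp)
= 1.055e-34 / (2 * 3.6994e-21)
= 1.055e-34 / 7.3988e-21
= 1.4259e-14 m

1.4259e-14


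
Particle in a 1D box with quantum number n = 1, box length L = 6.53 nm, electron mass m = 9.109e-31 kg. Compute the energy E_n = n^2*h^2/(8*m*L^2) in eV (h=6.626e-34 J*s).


E = n^2 * h^2 / (8 * m * L^2)
= 1^2 * (6.626e-34)^2 / (8 * 9.109e-31 * (6.53e-9)^2)
= 1 * 4.3904e-67 / (8 * 9.109e-31 * 4.2641e-17)
= 1.4129e-21 J
= 0.0088 eV

0.0088


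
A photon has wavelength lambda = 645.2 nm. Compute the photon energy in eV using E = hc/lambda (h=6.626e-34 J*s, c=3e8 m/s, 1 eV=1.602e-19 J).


E = hc / lambda
= (6.626e-34)(3e8) / (645.2e-9)
= 1.9878e-25 / 6.4520e-07
= 3.0809e-19 J
Converting to eV: 3.0809e-19 / 1.602e-19
= 1.9232 eV

1.9232


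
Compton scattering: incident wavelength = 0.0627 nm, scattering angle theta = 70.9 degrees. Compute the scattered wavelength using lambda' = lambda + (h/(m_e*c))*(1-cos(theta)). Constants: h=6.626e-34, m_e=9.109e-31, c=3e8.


Compton wavelength: h/(m_e*c) = 2.4247e-12 m
d_lambda = 2.4247e-12 * (1 - cos(70.9 deg))
= 2.4247e-12 * 0.672782
= 1.6313e-12 m = 0.001631 nm
lambda' = 0.0627 + 0.001631
= 0.064331 nm

0.064331


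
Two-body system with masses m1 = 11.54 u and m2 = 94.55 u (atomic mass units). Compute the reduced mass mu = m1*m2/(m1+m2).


mu = m1 * m2 / (m1 + m2)
= 11.54 * 94.55 / (11.54 + 94.55)
= 1091.107 / 106.09
= 10.2847 u

10.2847


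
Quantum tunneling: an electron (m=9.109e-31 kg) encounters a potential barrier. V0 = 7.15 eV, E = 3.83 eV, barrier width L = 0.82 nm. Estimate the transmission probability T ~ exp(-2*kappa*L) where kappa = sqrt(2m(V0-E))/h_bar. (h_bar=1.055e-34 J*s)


V0 - E = 3.32 eV = 5.3186e-19 J
kappa = sqrt(2 * m * (V0-E)) / h_bar
= sqrt(2 * 9.109e-31 * 5.3186e-19) / 1.055e-34
= 9.3304e+09 /m
2*kappa*L = 2 * 9.3304e+09 * 0.82e-9
= 15.3018
T = exp(-15.3018) = 2.262143e-07

2.262143e-07


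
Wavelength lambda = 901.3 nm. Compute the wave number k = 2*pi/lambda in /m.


k = 2 * pi / lambda
= 6.2832 / (901.3e-9)
= 6.2832 / 9.0130e-07
= 6.9712e+06 /m

6.9712e+06


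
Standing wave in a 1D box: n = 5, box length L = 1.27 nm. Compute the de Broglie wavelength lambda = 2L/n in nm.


lambda = 2L / n
= 2 * 1.27 / 5
= 2.54 / 5
= 0.508 nm

0.508


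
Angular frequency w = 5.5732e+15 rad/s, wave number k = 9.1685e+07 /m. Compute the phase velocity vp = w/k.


vp = w / k
= 5.5732e+15 / 9.1685e+07
= 6.0786e+07 m/s

6.0786e+07


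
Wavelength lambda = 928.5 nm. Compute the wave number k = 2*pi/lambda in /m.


k = 2 * pi / lambda
= 6.2832 / (928.5e-9)
= 6.2832 / 9.2850e-07
= 6.7670e+06 /m

6.7670e+06


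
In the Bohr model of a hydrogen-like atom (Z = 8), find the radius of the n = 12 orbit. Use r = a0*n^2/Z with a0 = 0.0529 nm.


r = a0 * n^2 / Z
= 0.0529 * 12^2 / 8
= 0.0529 * 144 / 8
= 0.9522 nm

0.9522


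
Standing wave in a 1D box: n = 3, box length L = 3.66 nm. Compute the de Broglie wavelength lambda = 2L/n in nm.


lambda = 2L / n
= 2 * 3.66 / 3
= 7.32 / 3
= 2.44 nm

2.44


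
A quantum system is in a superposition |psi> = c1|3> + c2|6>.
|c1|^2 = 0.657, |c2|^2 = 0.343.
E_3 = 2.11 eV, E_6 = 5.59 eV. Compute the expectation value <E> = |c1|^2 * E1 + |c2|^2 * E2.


<E> = |c1|^2 * E1 + |c2|^2 * E2
= 0.657 * 2.11 + 0.343 * 5.59
= 1.3863 + 1.9174
= 3.3036 eV

3.3036


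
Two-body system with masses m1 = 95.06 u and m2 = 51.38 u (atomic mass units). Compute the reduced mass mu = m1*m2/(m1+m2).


mu = m1 * m2 / (m1 + m2)
= 95.06 * 51.38 / (95.06 + 51.38)
= 4884.1828 / 146.44
= 33.3528 u

33.3528


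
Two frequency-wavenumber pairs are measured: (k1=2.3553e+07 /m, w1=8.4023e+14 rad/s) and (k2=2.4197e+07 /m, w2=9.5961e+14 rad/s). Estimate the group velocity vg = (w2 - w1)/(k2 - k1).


vg = (w2 - w1) / (k2 - k1)
= (9.5961e+14 - 8.4023e+14) / (2.4197e+07 - 2.3553e+07)
= 1.1938e+14 / 6.4400e+05
= 1.8537e+08 m/s

1.8537e+08


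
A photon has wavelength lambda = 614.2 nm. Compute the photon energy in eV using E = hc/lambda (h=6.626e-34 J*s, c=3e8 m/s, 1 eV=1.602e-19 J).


E = hc / lambda
= (6.626e-34)(3e8) / (614.2e-9)
= 1.9878e-25 / 6.1420e-07
= 3.2364e-19 J
Converting to eV: 3.2364e-19 / 1.602e-19
= 2.0202 eV

2.0202


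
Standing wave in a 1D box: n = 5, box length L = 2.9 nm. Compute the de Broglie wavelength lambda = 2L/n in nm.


lambda = 2L / n
= 2 * 2.9 / 5
= 5.8 / 5
= 1.16 nm

1.16


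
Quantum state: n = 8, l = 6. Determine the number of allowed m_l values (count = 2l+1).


m_l ranges from -l to +l in integer steps
So m_l goes from -6 to +6
Count = 2l + 1 = 2*6 + 1
= 13

13


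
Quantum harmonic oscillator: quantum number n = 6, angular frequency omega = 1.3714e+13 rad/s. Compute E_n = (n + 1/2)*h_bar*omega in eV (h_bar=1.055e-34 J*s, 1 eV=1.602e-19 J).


E = (n + 1/2) * h_bar * omega
= (6 + 0.5) * 1.055e-34 * 1.3714e+13
= 6.5 * 1.4468e-21
= 9.4044e-21 J
= 0.0587 eV

0.0587


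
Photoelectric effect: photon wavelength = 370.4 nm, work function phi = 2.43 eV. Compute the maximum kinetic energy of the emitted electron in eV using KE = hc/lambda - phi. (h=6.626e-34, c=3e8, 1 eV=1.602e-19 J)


E_photon = hc / lambda
= (6.626e-34)(3e8) / (370.4e-9)
= 5.3666e-19 J
= 3.35 eV
KE = E_photon - phi
= 3.35 - 2.43
= 0.92 eV

0.92


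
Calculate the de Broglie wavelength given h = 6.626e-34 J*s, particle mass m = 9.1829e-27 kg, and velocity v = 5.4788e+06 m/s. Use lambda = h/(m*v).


lambda = h / (m * v)
= 6.626e-34 / (9.1829e-27 * 5.4788e+06)
= 6.626e-34 / 5.0311e-20
= 1.3170e-14 m

1.3170e-14


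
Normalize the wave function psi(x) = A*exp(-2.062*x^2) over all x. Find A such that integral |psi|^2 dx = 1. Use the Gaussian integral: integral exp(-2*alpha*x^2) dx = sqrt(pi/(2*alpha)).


integral |psi|^2 dx = A^2 * sqrt(pi/(2*alpha)) = 1
A^2 = sqrt(2*alpha/pi)
= sqrt(2 * 2.062 / pi)
= 1.145736
A = sqrt(1.145736)
= 1.0704

1.0704


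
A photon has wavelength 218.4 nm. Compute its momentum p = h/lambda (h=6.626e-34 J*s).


p = h / lambda
= 6.626e-34 / (218.4e-9)
= 6.626e-34 / 2.1840e-07
= 3.0339e-27 kg*m/s

3.0339e-27


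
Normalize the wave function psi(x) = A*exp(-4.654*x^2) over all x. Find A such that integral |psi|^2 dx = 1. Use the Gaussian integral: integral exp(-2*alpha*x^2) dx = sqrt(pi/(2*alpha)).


integral |psi|^2 dx = A^2 * sqrt(pi/(2*alpha)) = 1
A^2 = sqrt(2*alpha/pi)
= sqrt(2 * 4.654 / pi)
= 1.721287
A = sqrt(1.721287)
= 1.312

1.312


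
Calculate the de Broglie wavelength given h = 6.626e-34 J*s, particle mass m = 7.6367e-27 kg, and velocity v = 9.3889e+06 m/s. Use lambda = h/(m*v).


lambda = h / (m * v)
= 6.626e-34 / (7.6367e-27 * 9.3889e+06)
= 6.626e-34 / 7.1700e-20
= 9.2413e-15 m

9.2413e-15


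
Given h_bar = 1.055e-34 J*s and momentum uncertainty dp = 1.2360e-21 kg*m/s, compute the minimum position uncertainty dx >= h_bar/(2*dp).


dx = h_bar / (2 * dp)
= 1.055e-34 / (2 * 1.2360e-21)
= 1.055e-34 / 2.4720e-21
= 4.2678e-14 m

4.2678e-14


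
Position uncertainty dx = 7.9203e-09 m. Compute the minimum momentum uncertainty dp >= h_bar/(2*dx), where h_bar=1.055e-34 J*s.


dp = h_bar / (2 * dx)
= 1.055e-34 / (2 * 7.9203e-09)
= 1.055e-34 / 1.5841e-08
= 6.6601e-27 kg*m/s

6.6601e-27


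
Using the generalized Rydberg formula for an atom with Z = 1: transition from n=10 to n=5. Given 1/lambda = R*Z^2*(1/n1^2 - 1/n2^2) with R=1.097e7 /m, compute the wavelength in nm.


1/lambda = R * Z^2 * (1/n1^2 - 1/n2^2)
= 1.097e7 * 1^2 * (1/5^2 - 1/10^2)
= 1.097e7 * 1 * (0.04 - 0.01)
= 3.2910e+05 /m
lambda = 1 / 3.2910e+05
= 3038.5901 nm

3038.5901


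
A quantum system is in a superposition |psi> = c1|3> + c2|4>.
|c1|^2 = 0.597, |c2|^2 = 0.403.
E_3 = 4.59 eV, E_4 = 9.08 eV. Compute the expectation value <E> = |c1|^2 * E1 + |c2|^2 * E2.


<E> = |c1|^2 * E1 + |c2|^2 * E2
= 0.597 * 4.59 + 0.403 * 9.08
= 2.7402 + 3.6592
= 6.3995 eV

6.3995


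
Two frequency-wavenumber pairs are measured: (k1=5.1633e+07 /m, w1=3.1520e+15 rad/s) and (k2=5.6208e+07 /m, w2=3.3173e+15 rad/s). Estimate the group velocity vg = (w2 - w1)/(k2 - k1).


vg = (w2 - w1) / (k2 - k1)
= (3.3173e+15 - 3.1520e+15) / (5.6208e+07 - 5.1633e+07)
= 1.6530e+14 / 4.5750e+06
= 3.6131e+07 m/s

3.6131e+07


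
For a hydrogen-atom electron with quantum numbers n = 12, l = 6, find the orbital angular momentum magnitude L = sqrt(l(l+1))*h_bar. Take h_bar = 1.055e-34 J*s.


L = sqrt(l*(l+1)) * h_bar
= sqrt(6 * 7) * 1.055e-34
= sqrt(42) * 1.055e-34
= 6.4807 * 1.055e-34
= 6.8372e-34 J*s

6.8372e-34


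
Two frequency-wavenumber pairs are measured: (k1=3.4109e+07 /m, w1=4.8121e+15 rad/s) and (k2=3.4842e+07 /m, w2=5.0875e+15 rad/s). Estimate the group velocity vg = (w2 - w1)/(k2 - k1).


vg = (w2 - w1) / (k2 - k1)
= (5.0875e+15 - 4.8121e+15) / (3.4842e+07 - 3.4109e+07)
= 2.7540e+14 / 7.3300e+05
= 3.7572e+08 m/s

3.7572e+08


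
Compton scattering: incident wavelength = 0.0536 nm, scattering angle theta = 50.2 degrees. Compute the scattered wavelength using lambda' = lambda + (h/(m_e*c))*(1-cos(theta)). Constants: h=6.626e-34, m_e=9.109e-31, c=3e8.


Compton wavelength: h/(m_e*c) = 2.4247e-12 m
d_lambda = 2.4247e-12 * (1 - cos(50.2 deg))
= 2.4247e-12 * 0.35989
= 8.7263e-13 m = 0.000873 nm
lambda' = 0.0536 + 0.000873
= 0.054473 nm

0.054473


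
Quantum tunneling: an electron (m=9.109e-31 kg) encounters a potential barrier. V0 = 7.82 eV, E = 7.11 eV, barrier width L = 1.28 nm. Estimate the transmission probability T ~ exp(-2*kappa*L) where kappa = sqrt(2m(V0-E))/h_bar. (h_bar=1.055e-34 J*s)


V0 - E = 0.71 eV = 1.1374e-19 J
kappa = sqrt(2 * m * (V0-E)) / h_bar
= sqrt(2 * 9.109e-31 * 1.1374e-19) / 1.055e-34
= 4.3148e+09 /m
2*kappa*L = 2 * 4.3148e+09 * 1.28e-9
= 11.0458
T = exp(-11.0458) = 1.595357e-05

1.595357e-05


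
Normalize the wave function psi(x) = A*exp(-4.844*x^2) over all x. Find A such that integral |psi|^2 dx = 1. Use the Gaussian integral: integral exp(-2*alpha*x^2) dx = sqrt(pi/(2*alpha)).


integral |psi|^2 dx = A^2 * sqrt(pi/(2*alpha)) = 1
A^2 = sqrt(2*alpha/pi)
= sqrt(2 * 4.844 / pi)
= 1.756071
A = sqrt(1.756071)
= 1.3252

1.3252


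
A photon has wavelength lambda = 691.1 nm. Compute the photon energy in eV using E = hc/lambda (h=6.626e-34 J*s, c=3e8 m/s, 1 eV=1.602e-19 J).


E = hc / lambda
= (6.626e-34)(3e8) / (691.1e-9)
= 1.9878e-25 / 6.9110e-07
= 2.8763e-19 J
Converting to eV: 2.8763e-19 / 1.602e-19
= 1.7954 eV

1.7954


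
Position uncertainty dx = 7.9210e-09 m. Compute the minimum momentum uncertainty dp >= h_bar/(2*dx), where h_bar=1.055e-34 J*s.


dp = h_bar / (2 * dx)
= 1.055e-34 / (2 * 7.9210e-09)
= 1.055e-34 / 1.5842e-08
= 6.6595e-27 kg*m/s

6.6595e-27


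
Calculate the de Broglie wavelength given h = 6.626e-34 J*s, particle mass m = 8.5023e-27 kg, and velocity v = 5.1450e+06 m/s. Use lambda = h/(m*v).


lambda = h / (m * v)
= 6.626e-34 / (8.5023e-27 * 5.1450e+06)
= 6.626e-34 / 4.3744e-20
= 1.5147e-14 m

1.5147e-14


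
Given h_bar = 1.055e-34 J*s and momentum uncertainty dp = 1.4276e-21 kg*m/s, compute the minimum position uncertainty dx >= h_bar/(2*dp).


dx = h_bar / (2 * dp)
= 1.055e-34 / (2 * 1.4276e-21)
= 1.055e-34 / 2.8552e-21
= 3.6950e-14 m

3.6950e-14


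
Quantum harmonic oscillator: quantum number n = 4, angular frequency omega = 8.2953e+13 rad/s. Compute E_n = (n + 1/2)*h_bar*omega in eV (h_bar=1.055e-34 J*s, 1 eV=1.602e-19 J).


E = (n + 1/2) * h_bar * omega
= (4 + 0.5) * 1.055e-34 * 8.2953e+13
= 4.5 * 8.7515e-21
= 3.9382e-20 J
= 0.2458 eV

0.2458


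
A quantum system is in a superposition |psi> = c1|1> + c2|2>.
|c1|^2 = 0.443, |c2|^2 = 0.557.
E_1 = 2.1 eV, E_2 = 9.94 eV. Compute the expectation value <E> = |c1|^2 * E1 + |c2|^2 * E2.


<E> = |c1|^2 * E1 + |c2|^2 * E2
= 0.443 * 2.1 + 0.557 * 9.94
= 0.9303 + 5.5366
= 6.4669 eV

6.4669


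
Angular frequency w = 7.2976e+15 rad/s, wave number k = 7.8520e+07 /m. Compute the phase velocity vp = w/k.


vp = w / k
= 7.2976e+15 / 7.8520e+07
= 9.2939e+07 m/s

9.2939e+07


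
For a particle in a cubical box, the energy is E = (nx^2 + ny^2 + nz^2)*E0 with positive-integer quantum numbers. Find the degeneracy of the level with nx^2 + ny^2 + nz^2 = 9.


Enumerate all (nx, ny, nz) with nx^2 + ny^2 + nz^2 = 9:
(1,2,2)
(2,1,2)
(2,2,1)
Total degeneracy = 3

3


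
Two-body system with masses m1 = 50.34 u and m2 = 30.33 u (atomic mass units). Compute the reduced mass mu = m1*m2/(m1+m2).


mu = m1 * m2 / (m1 + m2)
= 50.34 * 30.33 / (50.34 + 30.33)
= 1526.8122 / 80.67
= 18.9266 u

18.9266


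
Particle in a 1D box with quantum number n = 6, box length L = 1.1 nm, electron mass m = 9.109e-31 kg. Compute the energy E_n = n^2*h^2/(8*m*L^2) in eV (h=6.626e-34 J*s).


E = n^2 * h^2 / (8 * m * L^2)
= 6^2 * (6.626e-34)^2 / (8 * 9.109e-31 * (1.1e-9)^2)
= 36 * 4.3904e-67 / (8 * 9.109e-31 * 1.2100e-18)
= 1.7925e-18 J
= 11.1891 eV

11.1891


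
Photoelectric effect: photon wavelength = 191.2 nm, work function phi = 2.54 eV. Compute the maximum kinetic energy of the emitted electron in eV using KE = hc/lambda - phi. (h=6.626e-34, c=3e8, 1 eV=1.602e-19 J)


E_photon = hc / lambda
= (6.626e-34)(3e8) / (191.2e-9)
= 1.0396e-18 J
= 6.4897 eV
KE = E_photon - phi
= 6.4897 - 2.54
= 3.9497 eV

3.9497


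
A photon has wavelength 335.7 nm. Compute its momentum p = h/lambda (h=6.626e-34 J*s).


p = h / lambda
= 6.626e-34 / (335.7e-9)
= 6.626e-34 / 3.3570e-07
= 1.9738e-27 kg*m/s

1.9738e-27


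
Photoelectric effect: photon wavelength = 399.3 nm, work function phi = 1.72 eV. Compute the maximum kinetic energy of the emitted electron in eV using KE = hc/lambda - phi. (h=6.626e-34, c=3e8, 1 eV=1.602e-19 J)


E_photon = hc / lambda
= (6.626e-34)(3e8) / (399.3e-9)
= 4.9782e-19 J
= 3.1075 eV
KE = E_photon - phi
= 3.1075 - 1.72
= 1.3875 eV

1.3875


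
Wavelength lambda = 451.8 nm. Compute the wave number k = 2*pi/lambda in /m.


k = 2 * pi / lambda
= 6.2832 / (451.8e-9)
= 6.2832 / 4.5180e-07
= 1.3907e+07 /m

1.3907e+07


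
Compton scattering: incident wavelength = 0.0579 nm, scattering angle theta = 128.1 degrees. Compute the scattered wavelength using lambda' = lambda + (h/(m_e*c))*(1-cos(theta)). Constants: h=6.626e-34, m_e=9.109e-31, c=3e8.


Compton wavelength: h/(m_e*c) = 2.4247e-12 m
d_lambda = 2.4247e-12 * (1 - cos(128.1 deg))
= 2.4247e-12 * 1.617036
= 3.9208e-12 m = 0.003921 nm
lambda' = 0.0579 + 0.003921
= 0.061821 nm

0.061821


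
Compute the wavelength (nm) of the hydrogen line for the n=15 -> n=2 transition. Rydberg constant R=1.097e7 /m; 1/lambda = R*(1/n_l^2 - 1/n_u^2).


1/lambda = R * (1/n_l^2 - 1/n_u^2)
= 1.097e7 * (1/2^2 - 1/15^2)
= 1.097e7 * (0.25 - 0.004444)
= 1.097e7 * 0.245556
= 2.6937e+06 /m
lambda = 1 / 2.6937e+06 = 371.2305 nm

371.2305


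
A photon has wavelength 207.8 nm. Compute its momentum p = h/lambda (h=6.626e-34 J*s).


p = h / lambda
= 6.626e-34 / (207.8e-9)
= 6.626e-34 / 2.0780e-07
= 3.1886e-27 kg*m/s

3.1886e-27


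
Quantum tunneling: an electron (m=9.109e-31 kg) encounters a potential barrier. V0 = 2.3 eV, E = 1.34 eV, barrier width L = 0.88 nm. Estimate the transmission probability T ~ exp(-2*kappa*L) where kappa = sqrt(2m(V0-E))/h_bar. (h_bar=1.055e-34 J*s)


V0 - E = 0.96 eV = 1.5379e-19 J
kappa = sqrt(2 * m * (V0-E)) / h_bar
= sqrt(2 * 9.109e-31 * 1.5379e-19) / 1.055e-34
= 5.0172e+09 /m
2*kappa*L = 2 * 5.0172e+09 * 0.88e-9
= 8.8303
T = exp(-8.8303) = 1.462285e-04

1.462285e-04


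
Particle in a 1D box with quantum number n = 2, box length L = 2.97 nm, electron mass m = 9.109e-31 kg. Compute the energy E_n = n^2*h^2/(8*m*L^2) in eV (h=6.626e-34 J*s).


E = n^2 * h^2 / (8 * m * L^2)
= 2^2 * (6.626e-34)^2 / (8 * 9.109e-31 * (2.97e-9)^2)
= 4 * 4.3904e-67 / (8 * 9.109e-31 * 8.8209e-18)
= 2.7321e-20 J
= 0.1705 eV

0.1705


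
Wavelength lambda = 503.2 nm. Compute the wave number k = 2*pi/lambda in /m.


k = 2 * pi / lambda
= 6.2832 / (503.2e-9)
= 6.2832 / 5.0320e-07
= 1.2486e+07 /m

1.2486e+07


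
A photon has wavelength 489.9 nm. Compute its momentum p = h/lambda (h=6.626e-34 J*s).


p = h / lambda
= 6.626e-34 / (489.9e-9)
= 6.626e-34 / 4.8990e-07
= 1.3525e-27 kg*m/s

1.3525e-27


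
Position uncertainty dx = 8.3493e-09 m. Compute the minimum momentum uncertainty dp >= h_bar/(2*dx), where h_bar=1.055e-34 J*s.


dp = h_bar / (2 * dx)
= 1.055e-34 / (2 * 8.3493e-09)
= 1.055e-34 / 1.6699e-08
= 6.3179e-27 kg*m/s

6.3179e-27


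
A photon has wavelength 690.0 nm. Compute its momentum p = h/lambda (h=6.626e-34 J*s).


p = h / lambda
= 6.626e-34 / (690.0e-9)
= 6.626e-34 / 6.9000e-07
= 9.6029e-28 kg*m/s

9.6029e-28


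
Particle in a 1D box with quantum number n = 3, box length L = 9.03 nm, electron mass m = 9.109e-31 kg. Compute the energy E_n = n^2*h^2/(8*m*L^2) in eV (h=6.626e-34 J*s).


E = n^2 * h^2 / (8 * m * L^2)
= 3^2 * (6.626e-34)^2 / (8 * 9.109e-31 * (9.03e-9)^2)
= 9 * 4.3904e-67 / (8 * 9.109e-31 * 8.1541e-17)
= 6.6498e-21 J
= 0.0415 eV

0.0415


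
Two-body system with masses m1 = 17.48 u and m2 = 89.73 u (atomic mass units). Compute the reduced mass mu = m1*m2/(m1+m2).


mu = m1 * m2 / (m1 + m2)
= 17.48 * 89.73 / (17.48 + 89.73)
= 1568.4804 / 107.21
= 14.63 u

14.63


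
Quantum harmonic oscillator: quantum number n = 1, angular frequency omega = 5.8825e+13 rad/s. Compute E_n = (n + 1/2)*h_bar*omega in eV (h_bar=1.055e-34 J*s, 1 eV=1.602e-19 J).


E = (n + 1/2) * h_bar * omega
= (1 + 0.5) * 1.055e-34 * 5.8825e+13
= 1.5 * 6.2060e-21
= 9.3091e-21 J
= 0.0581 eV

0.0581


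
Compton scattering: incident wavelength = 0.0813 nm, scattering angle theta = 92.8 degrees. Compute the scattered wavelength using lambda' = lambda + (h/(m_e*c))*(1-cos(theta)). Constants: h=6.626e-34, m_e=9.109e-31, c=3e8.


Compton wavelength: h/(m_e*c) = 2.4247e-12 m
d_lambda = 2.4247e-12 * (1 - cos(92.8 deg))
= 2.4247e-12 * 1.04885
= 2.5432e-12 m = 0.002543 nm
lambda' = 0.0813 + 0.002543
= 0.083843 nm

0.083843
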